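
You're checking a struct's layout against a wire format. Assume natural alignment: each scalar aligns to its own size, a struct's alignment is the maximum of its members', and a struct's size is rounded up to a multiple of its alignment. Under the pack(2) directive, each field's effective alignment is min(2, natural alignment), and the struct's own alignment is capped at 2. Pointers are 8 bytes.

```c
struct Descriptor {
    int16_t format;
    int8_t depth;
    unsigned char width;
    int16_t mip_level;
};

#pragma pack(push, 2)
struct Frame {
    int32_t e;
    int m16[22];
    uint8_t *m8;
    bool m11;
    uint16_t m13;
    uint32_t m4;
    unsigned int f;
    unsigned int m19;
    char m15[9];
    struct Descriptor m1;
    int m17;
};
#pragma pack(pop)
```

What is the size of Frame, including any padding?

Descriptor: 0..2  format  (2B, 2-aligned); 2..3  depth  (1B, 1-aligned); 3..4  width  (1B, 1-aligned); 4..6  mip_level  (2B, 2-aligned); sizeof = 6, alignof = 2
0..4  e  (4B, 2-aligned)
4..92  m16  (88B, 2-aligned)
92..100  m8  (8B, 2-aligned)
100..101  m11  (1B, 1-aligned)
101..102  -- padding (1B)
102..104  m13  (2B, 2-aligned)
104..108  m4  (4B, 2-aligned)
108..112  f  (4B, 2-aligned)
112..116  m19  (4B, 2-aligned)
116..125  m15  (9B, 1-aligned)
125..126  -- padding (1B)
126..132  m1  (6B, 2-aligned)
132..136  m17  (4B, 2-aligned)
sizeof = 136, alignof = 2

136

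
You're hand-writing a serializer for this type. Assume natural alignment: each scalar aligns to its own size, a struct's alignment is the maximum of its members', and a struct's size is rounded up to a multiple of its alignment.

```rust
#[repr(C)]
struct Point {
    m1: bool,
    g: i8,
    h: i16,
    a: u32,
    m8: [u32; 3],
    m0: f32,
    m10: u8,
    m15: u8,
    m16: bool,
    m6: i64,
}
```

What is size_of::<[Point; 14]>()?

560

@0: m1 [1B, align 1] → 1
@1: g [1B, align 1] → 2
@2: h [2B, align 2] → 4
@4: a [4B, align 4] → 8
@8: m8 [12B, align 4] → 20
@20: m0 [4B, align 4] → 24
@24: m10 [1B, align 1] → 25
@25: m15 [1B, align 1] → 26
@26: m16 [1B, align 1] → 27
+5 pad (align 8)
@32: m6 [8B, align 8] → 40
size 40, align 8
array of 14: 14 × 40 = 560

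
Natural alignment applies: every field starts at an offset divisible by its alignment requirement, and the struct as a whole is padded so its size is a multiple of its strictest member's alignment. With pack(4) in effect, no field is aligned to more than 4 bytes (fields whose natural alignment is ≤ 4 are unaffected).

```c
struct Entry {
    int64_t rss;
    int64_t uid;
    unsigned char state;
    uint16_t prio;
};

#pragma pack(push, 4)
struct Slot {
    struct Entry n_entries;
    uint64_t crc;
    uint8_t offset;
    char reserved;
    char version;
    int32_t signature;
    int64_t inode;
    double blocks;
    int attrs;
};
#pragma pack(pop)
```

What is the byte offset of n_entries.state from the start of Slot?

16

Entry: 0..8  rss  (8B, 8-aligned); 8..16  uid  (8B, 8-aligned); 16..17  state  (1B, 1-aligned); 17..18  -- padding (1B); 18..20  prio  (2B, 2-aligned); 20..24  -- tail padding (4B); sizeof = 24, alignof = 8
0..24  n_entries  (24B, 4-aligned)
within Entry: state at 16
0 + 16 = 16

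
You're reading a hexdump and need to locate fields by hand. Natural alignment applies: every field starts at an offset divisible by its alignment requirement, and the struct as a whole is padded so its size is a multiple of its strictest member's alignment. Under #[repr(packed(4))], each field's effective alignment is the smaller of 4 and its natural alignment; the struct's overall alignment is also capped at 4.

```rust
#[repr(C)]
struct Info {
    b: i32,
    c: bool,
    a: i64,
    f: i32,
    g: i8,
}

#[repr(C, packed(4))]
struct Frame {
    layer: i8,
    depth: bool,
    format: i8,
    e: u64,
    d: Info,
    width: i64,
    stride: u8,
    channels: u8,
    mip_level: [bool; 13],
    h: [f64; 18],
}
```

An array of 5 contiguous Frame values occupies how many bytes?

Info: @0: b [4B, align 4] → 4; @4: c [1B, align 1] → 5; +3 pad (align 8); @8: a [8B, align 8] → 16; @16: f [4B, align 4] → 20; @20: g [1B, align 1] → 21; +3 tail pad (align 8); size 24, align 8
@0: layer [1B, align 1] → 1
@1: depth [1B, align 1] → 2
@2: format [1B, align 1] → 3
+1 pad (align 4)
@4: e [8B, align 4] → 12
@12: d [24B, align 4] → 36
@36: width [8B, align 4] → 44
@44: stride [1B, align 1] → 45
@45: channels [1B, align 1] → 46
@46: mip_level [13B, align 1] → 59
+1 pad (align 4)
@60: h [144B, align 4] → 204
size 204, align 4
array of 5: 5 × 204 = 1020

1020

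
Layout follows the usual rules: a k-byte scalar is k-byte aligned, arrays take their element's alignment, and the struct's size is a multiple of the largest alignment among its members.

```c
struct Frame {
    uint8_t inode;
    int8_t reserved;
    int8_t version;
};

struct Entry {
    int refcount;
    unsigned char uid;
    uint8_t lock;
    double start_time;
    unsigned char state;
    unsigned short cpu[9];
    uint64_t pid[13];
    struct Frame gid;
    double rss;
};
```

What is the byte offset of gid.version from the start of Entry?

146

Frame: 0..1  inode  (1B, 1-aligned); 1..2  reserved  (1B, 1-aligned); 2..3  version  (1B, 1-aligned); sizeof = 3, alignof = 1
0..4  refcount  (4B, 4-aligned)
4..5  uid  (1B, 1-aligned)
5..6  lock  (1B, 1-aligned)
6..8  -- padding (2B)
8..16  start_time  (8B, 8-aligned)
16..17  state  (1B, 1-aligned)
17..18  -- padding (1B)
18..36  cpu  (18B, 2-aligned)
36..40  -- padding (4B)
40..144  pid  (104B, 8-aligned)
144..147  gid  (3B, 1-aligned)
within Frame: version at 2
144 + 2 = 146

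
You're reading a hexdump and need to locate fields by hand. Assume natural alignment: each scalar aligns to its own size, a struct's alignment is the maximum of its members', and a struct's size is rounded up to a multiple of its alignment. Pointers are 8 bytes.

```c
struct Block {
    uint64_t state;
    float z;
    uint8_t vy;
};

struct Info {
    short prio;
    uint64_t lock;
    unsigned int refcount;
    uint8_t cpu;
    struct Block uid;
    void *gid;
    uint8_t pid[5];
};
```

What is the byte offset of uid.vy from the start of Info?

Block: @0: state [8B, align 8] → 8; @8: z [4B, align 4] → 12; @12: vy [1B, align 1] → 13; +3 tail pad (align 8); size 16, align 8
@0: prio [2B, align 2] → 2
+6 pad (align 8)
@8: lock [8B, align 8] → 16
@16: refcount [4B, align 4] → 20
@20: cpu [1B, align 1] → 21
+3 pad (align 8)
@24: uid [16B, align 8] → 40
within Block: vy at 12
24 + 12 = 36

36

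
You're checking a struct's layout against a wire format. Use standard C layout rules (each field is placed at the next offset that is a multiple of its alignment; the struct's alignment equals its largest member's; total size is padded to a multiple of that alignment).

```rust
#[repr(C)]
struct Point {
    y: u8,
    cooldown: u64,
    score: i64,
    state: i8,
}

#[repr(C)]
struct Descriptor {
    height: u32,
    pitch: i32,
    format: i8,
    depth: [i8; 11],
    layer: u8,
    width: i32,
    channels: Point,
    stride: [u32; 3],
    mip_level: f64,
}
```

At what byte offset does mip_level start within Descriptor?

Point: 0..1  y  (1B, 1-aligned); 1..8  -- padding (7B); 8..16  cooldown  (8B, 8-aligned); 16..24  score  (8B, 8-aligned); 24..25  state  (1B, 1-aligned); 25..32  -- tail padding (7B); sizeof = 32, alignof = 8
0..4  height  (4B, 4-aligned)
4..8  pitch  (4B, 4-aligned)
8..9  format  (1B, 1-aligned)
9..20  depth  (11B, 1-aligned)
20..21  layer  (1B, 1-aligned)
21..24  -- padding (3B)
24..28  width  (4B, 4-aligned)
28..32  -- padding (4B)
32..64  channels  (32B, 8-aligned)
64..76  stride  (12B, 4-aligned)
76..80  -- padding (4B)
80..88  mip_level  (8B, 8-aligned)

80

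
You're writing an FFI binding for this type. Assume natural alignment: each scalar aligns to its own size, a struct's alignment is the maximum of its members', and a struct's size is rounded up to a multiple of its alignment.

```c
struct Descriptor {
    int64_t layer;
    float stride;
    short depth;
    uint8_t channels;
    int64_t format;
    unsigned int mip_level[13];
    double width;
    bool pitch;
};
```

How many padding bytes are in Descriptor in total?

layer at 0 (size 8, align 8) → ends 8
stride at 8 (size 4, align 4) → ends 12
depth at 12 (size 2, align 2) → ends 14
channels at 14 (size 1, align 1) → ends 15
pad 1 to align 8 for format
format at 16 (size 8, align 8) → ends 24
mip_level at 24 (size 52, align 4) → ends 76
pad 4 to align 8 for width
width at 80 (size 8, align 8) → ends 88
pitch at 88 (size 1, align 1) → ends 89
tail pad 7 to reach multiple of 8
total 96 bytes, alignment 8
data bytes 84, size 96 → padding 12

12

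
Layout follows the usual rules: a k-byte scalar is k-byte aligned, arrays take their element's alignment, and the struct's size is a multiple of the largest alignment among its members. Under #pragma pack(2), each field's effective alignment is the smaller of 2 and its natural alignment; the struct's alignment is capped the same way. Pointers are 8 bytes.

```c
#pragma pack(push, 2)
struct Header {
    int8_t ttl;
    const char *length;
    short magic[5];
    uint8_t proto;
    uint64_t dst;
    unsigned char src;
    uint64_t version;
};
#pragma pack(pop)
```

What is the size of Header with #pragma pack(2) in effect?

40

0..1  ttl  (1B, 1-aligned)
1..2  -- padding (1B)
2..10  length  (8B, 2-aligned)
10..20  magic  (10B, 2-aligned)
20..21  proto  (1B, 1-aligned)
21..22  -- padding (1B)
22..30  dst  (8B, 2-aligned)
30..31  src  (1B, 1-aligned)
31..32  -- padding (1B)
32..40  version  (8B, 2-aligned)
sizeof = 40, alignof = 2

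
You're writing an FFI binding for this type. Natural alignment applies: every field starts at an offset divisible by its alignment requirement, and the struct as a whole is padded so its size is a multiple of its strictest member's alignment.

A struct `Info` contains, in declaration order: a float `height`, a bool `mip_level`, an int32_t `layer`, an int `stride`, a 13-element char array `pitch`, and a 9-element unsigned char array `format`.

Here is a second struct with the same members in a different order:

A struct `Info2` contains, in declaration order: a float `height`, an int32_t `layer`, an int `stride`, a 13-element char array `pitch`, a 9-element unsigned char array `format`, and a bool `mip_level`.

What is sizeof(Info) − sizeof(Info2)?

@0: height [4B, align 4] → 4
@4: mip_level [1B, align 1] → 5
+3 pad (align 4)
@8: layer [4B, align 4] → 12
@12: stride [4B, align 4] → 16
@16: pitch [13B, align 1] → 29
@29: format [9B, align 1] → 38
+2 tail pad (align 4)
size 40, align 4
— Info2 —
@0: height [4B, align 4] → 4
@4: layer [4B, align 4] → 8
@8: stride [4B, align 4] → 12
@12: pitch [13B, align 1] → 25
@25: format [9B, align 1] → 34
@34: mip_level [1B, align 1] → 35
+1 tail pad (align 4)
size 36, align 4
40 − 36 = 4

4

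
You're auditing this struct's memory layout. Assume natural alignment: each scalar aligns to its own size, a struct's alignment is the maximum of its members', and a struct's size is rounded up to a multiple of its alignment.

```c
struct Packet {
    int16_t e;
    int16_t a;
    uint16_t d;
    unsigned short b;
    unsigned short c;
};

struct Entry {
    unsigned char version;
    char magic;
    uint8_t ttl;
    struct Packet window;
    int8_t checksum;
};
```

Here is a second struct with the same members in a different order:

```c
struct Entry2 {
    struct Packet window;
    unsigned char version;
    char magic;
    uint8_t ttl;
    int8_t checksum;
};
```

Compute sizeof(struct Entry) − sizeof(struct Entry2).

Packet: @0: e [2B, align 2] → 2; @2: a [2B, align 2] → 4; @4: d [2B, align 2] → 6; @6: b [2B, align 2] → 8; @8: c [2B, align 2] → 10; size 10, align 2
@0: version [1B, align 1] → 1
@1: magic [1B, align 1] → 2
@2: ttl [1B, align 1] → 3
+1 pad (align 2)
@4: window [10B, align 2] → 14
@14: checksum [1B, align 1] → 15
+1 tail pad (align 2)
size 16, align 2
— Entry2 —
@0: window [10B, align 2] → 10
@10: version [1B, align 1] → 11
@11: magic [1B, align 1] → 12
@12: ttl [1B, align 1] → 13
@13: checksum [1B, align 1] → 14
size 14, align 2
16 − 14 = 2

2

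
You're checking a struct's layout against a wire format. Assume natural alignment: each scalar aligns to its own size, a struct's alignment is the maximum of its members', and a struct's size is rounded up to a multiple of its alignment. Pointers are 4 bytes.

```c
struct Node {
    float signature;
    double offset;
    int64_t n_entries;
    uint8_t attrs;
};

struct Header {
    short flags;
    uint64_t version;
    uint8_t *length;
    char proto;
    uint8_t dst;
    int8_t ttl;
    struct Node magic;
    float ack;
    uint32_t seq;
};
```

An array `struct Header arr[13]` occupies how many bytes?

Node: signature at 0 (size 4, align 4) → ends 4; pad 4 to align 8 for offset; offset at 8 (size 8, align 8) → ends 16; n_entries at 16 (size 8, align 8) → ends 24; attrs at 24 (size 1, align 1) → ends 25; tail pad 7 to reach multiple of 8; total 32 bytes, alignment 8
flags at 0 (size 2, align 2) → ends 2
pad 6 to align 8 for version
version at 8 (size 8, align 8) → ends 16
length at 16 (size 4, align 4) → ends 20
proto at 20 (size 1, align 1) → ends 21
dst at 21 (size 1, align 1) → ends 22
ttl at 22 (size 1, align 1) → ends 23
pad 1 to align 8 for magic
magic at 24 (size 32, align 8) → ends 56
ack at 56 (size 4, align 4) → ends 60
seq at 60 (size 4, align 4) → ends 64
total 64 bytes, alignment 8
array of 13: 13 × 64 = 832

832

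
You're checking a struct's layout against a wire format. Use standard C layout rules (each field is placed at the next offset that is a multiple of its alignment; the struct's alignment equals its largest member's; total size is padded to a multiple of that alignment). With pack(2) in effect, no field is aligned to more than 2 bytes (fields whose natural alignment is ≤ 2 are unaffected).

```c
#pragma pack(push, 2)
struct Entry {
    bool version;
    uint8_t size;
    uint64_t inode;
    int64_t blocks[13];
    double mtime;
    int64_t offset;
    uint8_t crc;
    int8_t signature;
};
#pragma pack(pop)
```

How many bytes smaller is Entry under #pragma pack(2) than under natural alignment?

natural layout:
  @0: version [1B, align 1] → 1
  @1: size [1B, align 1] → 2
  +6 pad (align 8)
  @8: inode [8B, align 8] → 16
  @16: blocks [104B, align 8] → 120
  @120: mtime [8B, align 8] → 128
  @128: offset [8B, align 8] → 136
  @136: crc [1B, align 1] → 137
  @137: signature [1B, align 1] → 138
  +6 tail pad (align 8)
  size 144, align 8
packed(2) layout:
  @0: version [1B, align 1] → 1
  @1: size [1B, align 1] → 2
  @2: inode [8B, align 2] → 10
  @10: blocks [104B, align 2] → 114
  @114: mtime [8B, align 2] → 122
  @122: offset [8B, align 2] → 130
  @130: crc [1B, align 1] → 131
  @131: signature [1B, align 1] → 132
  size 132, align 2
144 − 132 = 12

12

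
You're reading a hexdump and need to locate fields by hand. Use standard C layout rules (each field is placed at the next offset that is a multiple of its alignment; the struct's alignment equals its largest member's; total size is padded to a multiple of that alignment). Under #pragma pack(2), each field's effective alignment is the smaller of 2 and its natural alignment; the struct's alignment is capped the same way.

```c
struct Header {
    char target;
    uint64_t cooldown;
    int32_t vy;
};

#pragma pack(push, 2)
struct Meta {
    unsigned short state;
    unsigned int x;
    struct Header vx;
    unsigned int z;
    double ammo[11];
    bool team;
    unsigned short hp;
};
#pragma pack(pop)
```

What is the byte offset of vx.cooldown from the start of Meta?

Header: @0: target [1B, align 1] → 1; +7 pad (align 8); @8: cooldown [8B, align 8] → 16; @16: vy [4B, align 4] → 20; +4 tail pad (align 8); size 24, align 8
@0: state [2B, align 2] → 2
@2: x [4B, align 2] → 6
@6: vx [24B, align 2] → 30
within Header: cooldown at 8
6 + 8 = 14

14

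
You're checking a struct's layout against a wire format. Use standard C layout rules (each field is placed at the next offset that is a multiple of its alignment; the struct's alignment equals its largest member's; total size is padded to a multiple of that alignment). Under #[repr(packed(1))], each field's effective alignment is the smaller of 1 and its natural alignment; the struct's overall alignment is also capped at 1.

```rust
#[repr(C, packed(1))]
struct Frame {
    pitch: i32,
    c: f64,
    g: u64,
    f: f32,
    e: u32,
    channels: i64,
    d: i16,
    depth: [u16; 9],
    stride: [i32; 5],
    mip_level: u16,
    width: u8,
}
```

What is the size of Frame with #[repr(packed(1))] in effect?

79

@0: pitch [4B, align 1] → 4
@4: c [8B, align 1] → 12
@12: g [8B, align 1] → 20
@20: f [4B, align 1] → 24
@24: e [4B, align 1] → 28
@28: channels [8B, align 1] → 36
@36: d [2B, align 1] → 38
@38: depth [18B, align 1] → 56
@56: stride [20B, align 1] → 76
@76: mip_level [2B, align 1] → 78
@78: width [1B, align 1] → 79
size 79, align 1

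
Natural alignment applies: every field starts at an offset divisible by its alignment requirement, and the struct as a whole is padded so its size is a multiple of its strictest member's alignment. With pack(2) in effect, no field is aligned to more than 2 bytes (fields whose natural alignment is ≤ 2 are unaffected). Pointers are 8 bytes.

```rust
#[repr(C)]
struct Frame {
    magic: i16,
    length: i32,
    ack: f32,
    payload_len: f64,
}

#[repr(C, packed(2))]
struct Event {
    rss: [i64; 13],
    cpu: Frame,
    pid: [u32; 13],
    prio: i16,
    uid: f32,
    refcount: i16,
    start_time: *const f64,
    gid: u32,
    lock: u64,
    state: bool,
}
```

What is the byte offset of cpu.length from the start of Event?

Frame: 0..2  magic  (2B, 2-aligned); 2..4  -- padding (2B); 4..8  length  (4B, 4-aligned); 8..12  ack  (4B, 4-aligned); 12..16  -- padding (4B); 16..24  payload_len  (8B, 8-aligned); sizeof = 24, alignof = 8
0..104  rss  (104B, 2-aligned)
104..128  cpu  (24B, 2-aligned)
within Frame: length at 4
104 + 4 = 108

108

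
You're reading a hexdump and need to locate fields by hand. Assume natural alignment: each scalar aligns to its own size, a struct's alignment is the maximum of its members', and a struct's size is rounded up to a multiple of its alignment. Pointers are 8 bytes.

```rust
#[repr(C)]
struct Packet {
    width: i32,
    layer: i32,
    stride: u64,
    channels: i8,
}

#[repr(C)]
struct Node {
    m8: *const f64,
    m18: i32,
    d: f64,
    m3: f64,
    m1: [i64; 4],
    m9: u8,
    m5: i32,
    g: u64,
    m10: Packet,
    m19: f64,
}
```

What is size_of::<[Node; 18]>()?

Packet: 0..4  width  (4B, 4-aligned); 4..8  layer  (4B, 4-aligned); 8..16  stride  (8B, 8-aligned); 16..17  channels  (1B, 1-aligned); 17..24  -- tail padding (7B); sizeof = 24, alignof = 8
0..8  m8  (8B, 8-aligned)
8..12  m18  (4B, 4-aligned)
12..16  -- padding (4B)
16..24  d  (8B, 8-aligned)
24..32  m3  (8B, 8-aligned)
32..64  m1  (32B, 8-aligned)
64..65  m9  (1B, 1-aligned)
65..68  -- padding (3B)
68..72  m5  (4B, 4-aligned)
72..80  g  (8B, 8-aligned)
80..104  m10  (24B, 8-aligned)
104..112  m19  (8B, 8-aligned)
sizeof = 112, alignof = 8
array of 18: 18 × 112 = 2016

2016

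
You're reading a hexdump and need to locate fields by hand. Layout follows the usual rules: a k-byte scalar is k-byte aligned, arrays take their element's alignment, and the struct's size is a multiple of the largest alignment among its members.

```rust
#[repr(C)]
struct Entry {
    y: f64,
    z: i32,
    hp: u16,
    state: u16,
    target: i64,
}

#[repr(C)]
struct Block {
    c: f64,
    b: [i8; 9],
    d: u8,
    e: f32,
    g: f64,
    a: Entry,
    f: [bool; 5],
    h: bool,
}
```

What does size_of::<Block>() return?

Entry: @0: y [8B, align 8] → 8; @8: z [4B, align 4] → 12; @12: hp [2B, align 2] → 14; @14: state [2B, align 2] → 16; @16: target [8B, align 8] → 24; size 24, align 8
@0: c [8B, align 8] → 8
@8: b [9B, align 1] → 17
@17: d [1B, align 1] → 18
+2 pad (align 4)
@20: e [4B, align 4] → 24
@24: g [8B, align 8] → 32
@32: a [24B, align 8] → 56
@56: f [5B, align 1] → 61
@61: h [1B, align 1] → 62
+2 tail pad (align 8)
size 64, align 8

64 bytes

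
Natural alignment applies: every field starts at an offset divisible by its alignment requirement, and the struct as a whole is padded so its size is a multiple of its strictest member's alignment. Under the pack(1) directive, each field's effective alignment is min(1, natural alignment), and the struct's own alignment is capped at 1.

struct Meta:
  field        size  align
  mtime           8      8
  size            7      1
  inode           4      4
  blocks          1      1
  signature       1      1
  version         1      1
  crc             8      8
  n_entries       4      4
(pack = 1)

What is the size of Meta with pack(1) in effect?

34

mtime at 0 (size 8, align 1) → ends 8
size at 8 (size 7, align 1) → ends 15
inode at 15 (size 4, align 1) → ends 19
blocks at 19 (size 1, align 1) → ends 20
signature at 20 (size 1, align 1) → ends 21
version at 21 (size 1, align 1) → ends 22
crc at 22 (size 8, align 1) → ends 30
n_entries at 30 (size 4, align 1) → ends 34
total 34 bytes, alignment 1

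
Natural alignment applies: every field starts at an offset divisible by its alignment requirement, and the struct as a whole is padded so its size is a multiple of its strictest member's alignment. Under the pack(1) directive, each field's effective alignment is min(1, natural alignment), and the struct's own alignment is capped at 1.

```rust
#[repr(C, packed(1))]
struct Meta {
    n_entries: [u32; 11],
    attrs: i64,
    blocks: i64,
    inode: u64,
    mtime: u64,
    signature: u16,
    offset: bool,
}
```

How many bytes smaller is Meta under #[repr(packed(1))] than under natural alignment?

9

natural layout:
  @0: n_entries [44B, align 4] → 44
  +4 pad (align 8)
  @48: attrs [8B, align 8] → 56
  @56: blocks [8B, align 8] → 64
  @64: inode [8B, align 8] → 72
  @72: mtime [8B, align 8] → 80
  @80: signature [2B, align 2] → 82
  @82: offset [1B, align 1] → 83
  +5 tail pad (align 8)
  size 88, align 8
packed(1) layout:
  @0: n_entries [44B, align 1] → 44
  @44: attrs [8B, align 1] → 52
  @52: blocks [8B, align 1] → 60
  @60: inode [8B, align 1] → 68
  @68: mtime [8B, align 1] → 76
  @76: signature [2B, align 1] → 78
  @78: offset [1B, align 1] → 79
  size 79, align 1
88 − 79 = 9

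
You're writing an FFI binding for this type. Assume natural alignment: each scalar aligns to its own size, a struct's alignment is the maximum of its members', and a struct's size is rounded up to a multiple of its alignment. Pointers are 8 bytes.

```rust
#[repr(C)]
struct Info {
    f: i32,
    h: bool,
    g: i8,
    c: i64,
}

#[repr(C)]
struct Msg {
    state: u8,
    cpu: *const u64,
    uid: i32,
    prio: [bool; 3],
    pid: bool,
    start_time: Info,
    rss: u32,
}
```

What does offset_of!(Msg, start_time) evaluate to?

Info: @0: f [4B, align 4] → 4; @4: h [1B, align 1] → 5; @5: g [1B, align 1] → 6; +2 pad (align 8); @8: c [8B, align 8] → 16; size 16, align 8
@0: state [1B, align 1] → 1
+7 pad (align 8)
@8: cpu [8B, align 8] → 16
@16: uid [4B, align 4] → 20
@20: prio [3B, align 1] → 23
@23: pid [1B, align 1] → 24
@24: start_time [16B, align 8] → 40

24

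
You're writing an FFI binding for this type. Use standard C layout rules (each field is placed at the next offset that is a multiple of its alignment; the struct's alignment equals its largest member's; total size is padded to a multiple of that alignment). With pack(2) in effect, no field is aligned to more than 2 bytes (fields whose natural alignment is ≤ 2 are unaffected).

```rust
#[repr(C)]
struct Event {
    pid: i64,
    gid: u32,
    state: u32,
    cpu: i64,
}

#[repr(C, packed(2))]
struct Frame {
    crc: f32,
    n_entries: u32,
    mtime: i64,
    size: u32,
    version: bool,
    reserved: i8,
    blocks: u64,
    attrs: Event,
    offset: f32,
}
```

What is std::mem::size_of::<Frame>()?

Event: 0..8  pid  (8B, 8-aligned); 8..12  gid  (4B, 4-aligned); 12..16  state  (4B, 4-aligned); 16..24  cpu  (8B, 8-aligned); sizeof = 24, alignof = 8
0..4  crc  (4B, 2-aligned)
4..8  n_entries  (4B, 2-aligned)
8..16  mtime  (8B, 2-aligned)
16..20  size  (4B, 2-aligned)
20..21  version  (1B, 1-aligned)
21..22  reserved  (1B, 1-aligned)
22..30  blocks  (8B, 2-aligned)
30..54  attrs  (24B, 2-aligned)
54..58  offset  (4B, 2-aligned)
sizeof = 58, alignof = 2

58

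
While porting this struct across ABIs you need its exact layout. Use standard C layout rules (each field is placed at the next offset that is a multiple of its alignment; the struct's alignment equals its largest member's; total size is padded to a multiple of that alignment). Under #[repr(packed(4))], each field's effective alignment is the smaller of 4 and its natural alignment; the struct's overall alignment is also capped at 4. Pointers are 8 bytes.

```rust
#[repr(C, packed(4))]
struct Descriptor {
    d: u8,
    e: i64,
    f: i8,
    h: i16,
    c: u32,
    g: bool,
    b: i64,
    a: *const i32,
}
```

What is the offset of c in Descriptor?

@0: d [1B, align 1] → 1
+3 pad (align 4)
@4: e [8B, align 4] → 12
@12: f [1B, align 1] → 13
+1 pad (align 2)
@14: h [2B, align 2] → 16
@16: c [4B, align 4] → 20

16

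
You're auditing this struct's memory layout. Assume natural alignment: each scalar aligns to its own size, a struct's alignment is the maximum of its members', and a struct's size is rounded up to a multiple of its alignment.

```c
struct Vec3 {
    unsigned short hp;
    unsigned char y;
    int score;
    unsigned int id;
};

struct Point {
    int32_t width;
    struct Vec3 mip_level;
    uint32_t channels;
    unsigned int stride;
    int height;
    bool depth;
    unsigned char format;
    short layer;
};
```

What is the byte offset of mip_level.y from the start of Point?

6

Vec3: 0..2  hp  (2B, 2-aligned); 2..3  y  (1B, 1-aligned); 3..4  -- padding (1B); 4..8  score  (4B, 4-aligned); 8..12  id  (4B, 4-aligned); sizeof = 12, alignof = 4
0..4  width  (4B, 4-aligned)
4..16  mip_level  (12B, 4-aligned)
within Vec3: y at 2
4 + 2 = 6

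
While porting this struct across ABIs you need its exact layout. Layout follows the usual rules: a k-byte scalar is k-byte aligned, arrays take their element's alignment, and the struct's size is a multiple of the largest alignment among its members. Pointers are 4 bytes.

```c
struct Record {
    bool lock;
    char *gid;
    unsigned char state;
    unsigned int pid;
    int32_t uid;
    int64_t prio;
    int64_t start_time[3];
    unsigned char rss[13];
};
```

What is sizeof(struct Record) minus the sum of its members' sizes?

13

lock at 0 (size 1, align 1) → ends 1
pad 3 to align 4 for gid
gid at 4 (size 4, align 4) → ends 8
state at 8 (size 1, align 1) → ends 9
pad 3 to align 4 for pid
pid at 12 (size 4, align 4) → ends 16
uid at 16 (size 4, align 4) → ends 20
pad 4 to align 8 for prio
prio at 24 (size 8, align 8) → ends 32
start_time at 32 (size 24, align 8) → ends 56
rss at 56 (size 13, align 1) → ends 69
tail pad 3 to reach multiple of 8
total 72 bytes, alignment 8
data bytes 59, size 72 → padding 13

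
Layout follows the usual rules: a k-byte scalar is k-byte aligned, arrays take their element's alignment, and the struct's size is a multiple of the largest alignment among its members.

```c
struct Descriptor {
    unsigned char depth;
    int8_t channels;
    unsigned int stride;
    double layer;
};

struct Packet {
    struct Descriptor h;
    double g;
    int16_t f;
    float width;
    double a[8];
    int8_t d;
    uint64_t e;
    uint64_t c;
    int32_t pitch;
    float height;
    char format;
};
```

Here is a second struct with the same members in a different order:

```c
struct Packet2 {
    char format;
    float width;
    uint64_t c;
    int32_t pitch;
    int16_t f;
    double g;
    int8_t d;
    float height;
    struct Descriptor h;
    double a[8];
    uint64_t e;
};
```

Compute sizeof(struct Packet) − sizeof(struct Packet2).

Descriptor: @0: depth [1B, align 1] → 1; @1: channels [1B, align 1] → 2; +2 pad (align 4); @4: stride [4B, align 4] → 8; @8: layer [8B, align 8] → 16; size 16, align 8
@0: h [16B, align 8] → 16
@16: g [8B, align 8] → 24
@24: f [2B, align 2] → 26
+2 pad (align 4)
@28: width [4B, align 4] → 32
@32: a [64B, align 8] → 96
@96: d [1B, align 1] → 97
+7 pad (align 8)
@104: e [8B, align 8] → 112
@112: c [8B, align 8] → 120
@120: pitch [4B, align 4] → 124
@124: height [4B, align 4] → 128
@128: format [1B, align 1] → 129
+7 tail pad (align 8)
size 136, align 8
— Packet2 —
@0: format [1B, align 1] → 1
+3 pad (align 4)
@4: width [4B, align 4] → 8
@8: c [8B, align 8] → 16
@16: pitch [4B, align 4] → 20
@20: f [2B, align 2] → 22
+2 pad (align 8)
@24: g [8B, align 8] → 32
@32: d [1B, align 1] → 33
+3 pad (align 4)
@36: height [4B, align 4] → 40
@40: h [16B, align 8] → 56
@56: a [64B, align 8] → 120
@120: e [8B, align 8] → 128
size 128, align 8
136 − 128 = 8

8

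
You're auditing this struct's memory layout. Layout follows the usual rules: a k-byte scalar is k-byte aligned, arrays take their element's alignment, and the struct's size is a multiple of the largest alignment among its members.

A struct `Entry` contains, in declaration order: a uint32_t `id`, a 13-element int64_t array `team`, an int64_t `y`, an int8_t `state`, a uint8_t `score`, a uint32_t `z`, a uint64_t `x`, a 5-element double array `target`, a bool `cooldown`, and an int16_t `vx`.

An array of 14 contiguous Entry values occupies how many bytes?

2576

0..4  id  (4B, 4-aligned)
4..8  -- padding (4B)
8..112  team  (104B, 8-aligned)
112..120  y  (8B, 8-aligned)
120..121  state  (1B, 1-aligned)
121..122  score  (1B, 1-aligned)
122..124  -- padding (2B)
124..128  z  (4B, 4-aligned)
128..136  x  (8B, 8-aligned)
136..176  target  (40B, 8-aligned)
176..177  cooldown  (1B, 1-aligned)
177..178  -- padding (1B)
178..180  vx  (2B, 2-aligned)
180..184  -- tail padding (4B)
sizeof = 184, alignof = 8
array of 14: 14 × 184 = 2576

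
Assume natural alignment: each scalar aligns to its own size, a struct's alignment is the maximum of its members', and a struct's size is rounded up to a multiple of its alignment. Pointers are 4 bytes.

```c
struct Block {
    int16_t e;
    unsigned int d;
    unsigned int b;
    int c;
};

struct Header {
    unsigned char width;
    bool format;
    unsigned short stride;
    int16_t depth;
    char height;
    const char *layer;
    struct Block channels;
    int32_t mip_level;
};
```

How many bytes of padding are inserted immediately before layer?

Block: 0..2  e  (2B, 2-aligned); 2..4  -- padding (2B); 4..8  d  (4B, 4-aligned); 8..12  b  (4B, 4-aligned); 12..16  c  (4B, 4-aligned); sizeof = 16, alignof = 4
0..1  width  (1B, 1-aligned)
1..2  format  (1B, 1-aligned)
2..4  stride  (2B, 2-aligned)
4..6  depth  (2B, 2-aligned)
6..7  height  (1B, 1-aligned)
7..8  -- padding (1B)
8..12  layer  (4B, 4-aligned)

1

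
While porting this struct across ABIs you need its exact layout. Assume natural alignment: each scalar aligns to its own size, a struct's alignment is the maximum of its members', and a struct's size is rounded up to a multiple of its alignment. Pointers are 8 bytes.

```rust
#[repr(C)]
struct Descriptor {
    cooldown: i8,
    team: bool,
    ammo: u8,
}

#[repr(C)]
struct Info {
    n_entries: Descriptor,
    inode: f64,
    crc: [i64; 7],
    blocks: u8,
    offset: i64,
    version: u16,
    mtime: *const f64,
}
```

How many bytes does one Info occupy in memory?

104

Descriptor: 0..1  cooldown  (1B, 1-aligned); 1..2  team  (1B, 1-aligned); 2..3  ammo  (1B, 1-aligned); sizeof = 3, alignof = 1
0..3  n_entries  (3B, 1-aligned)
3..8  -- padding (5B)
8..16  inode  (8B, 8-aligned)
16..72  crc  (56B, 8-aligned)
72..73  blocks  (1B, 1-aligned)
73..80  -- padding (7B)
80..88  offset  (8B, 8-aligned)
88..90  version  (2B, 2-aligned)
90..96  -- padding (6B)
96..104  mtime  (8B, 8-aligned)
sizeof = 104, alignof = 8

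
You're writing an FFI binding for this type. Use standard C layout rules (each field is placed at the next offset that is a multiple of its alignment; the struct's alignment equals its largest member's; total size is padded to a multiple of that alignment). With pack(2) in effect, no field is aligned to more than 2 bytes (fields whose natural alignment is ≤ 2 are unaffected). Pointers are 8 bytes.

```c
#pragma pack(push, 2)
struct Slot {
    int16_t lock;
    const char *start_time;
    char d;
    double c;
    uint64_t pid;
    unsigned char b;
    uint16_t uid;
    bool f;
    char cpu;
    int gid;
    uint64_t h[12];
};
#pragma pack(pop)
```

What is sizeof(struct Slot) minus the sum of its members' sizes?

2

0..2  lock  (2B, 2-aligned)
2..10  start_time  (8B, 2-aligned)
10..11  d  (1B, 1-aligned)
11..12  -- padding (1B)
12..20  c  (8B, 2-aligned)
20..28  pid  (8B, 2-aligned)
28..29  b  (1B, 1-aligned)
29..30  -- padding (1B)
30..32  uid  (2B, 2-aligned)
32..33  f  (1B, 1-aligned)
33..34  cpu  (1B, 1-aligned)
34..38  gid  (4B, 2-aligned)
38..134  h  (96B, 2-aligned)
sizeof = 134, alignof = 2
data bytes 132, size 134 → padding 2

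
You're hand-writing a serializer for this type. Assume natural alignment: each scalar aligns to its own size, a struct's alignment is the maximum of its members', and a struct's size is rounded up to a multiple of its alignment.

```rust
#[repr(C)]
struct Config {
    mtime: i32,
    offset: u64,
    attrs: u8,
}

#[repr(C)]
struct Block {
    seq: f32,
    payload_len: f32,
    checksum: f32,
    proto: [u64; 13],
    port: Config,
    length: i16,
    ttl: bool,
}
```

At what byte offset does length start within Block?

144

Config: mtime at 0 (size 4, align 4) → ends 4; pad 4 to align 8 for offset; offset at 8 (size 8, align 8) → ends 16; attrs at 16 (size 1, align 1) → ends 17; tail pad 7 to reach multiple of 8; total 24 bytes, alignment 8
seq at 0 (size 4, align 4) → ends 4
payload_len at 4 (size 4, align 4) → ends 8
checksum at 8 (size 4, align 4) → ends 12
pad 4 to align 8 for proto
proto at 16 (size 104, align 8) → ends 120
port at 120 (size 24, align 8) → ends 144
length at 144 (size 2, align 2) → ends 146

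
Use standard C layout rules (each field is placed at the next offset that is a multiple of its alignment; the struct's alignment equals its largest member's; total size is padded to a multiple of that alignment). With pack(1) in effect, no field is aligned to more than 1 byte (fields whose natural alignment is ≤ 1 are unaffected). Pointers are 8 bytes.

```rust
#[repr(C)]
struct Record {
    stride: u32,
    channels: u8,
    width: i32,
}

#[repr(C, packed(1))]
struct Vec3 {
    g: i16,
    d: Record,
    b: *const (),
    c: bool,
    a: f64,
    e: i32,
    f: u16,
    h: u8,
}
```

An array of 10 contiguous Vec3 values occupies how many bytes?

380

Record: @0: stride [4B, align 4] → 4; @4: channels [1B, align 1] → 5; +3 pad (align 4); @8: width [4B, align 4] → 12; size 12, align 4
@0: g [2B, align 1] → 2
@2: d [12B, align 1] → 14
@14: b [8B, align 1] → 22
@22: c [1B, align 1] → 23
@23: a [8B, align 1] → 31
@31: e [4B, align 1] → 35
@35: f [2B, align 1] → 37
@37: h [1B, align 1] → 38
size 38, align 1
array of 10: 10 × 38 = 380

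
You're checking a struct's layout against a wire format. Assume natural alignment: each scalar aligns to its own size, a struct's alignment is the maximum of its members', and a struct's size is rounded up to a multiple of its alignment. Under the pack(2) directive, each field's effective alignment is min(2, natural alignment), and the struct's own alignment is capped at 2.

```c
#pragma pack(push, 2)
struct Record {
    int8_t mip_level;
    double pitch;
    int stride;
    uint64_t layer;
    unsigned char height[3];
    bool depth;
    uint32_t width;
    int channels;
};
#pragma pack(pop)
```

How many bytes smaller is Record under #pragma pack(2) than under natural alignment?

14

natural layout:
  0..1  mip_level  (1B, 1-aligned)
  1..8  -- padding (7B)
  8..16  pitch  (8B, 8-aligned)
  16..20  stride  (4B, 4-aligned)
  20..24  -- padding (4B)
  24..32  layer  (8B, 8-aligned)
  32..35  height  (3B, 1-aligned)
  35..36  depth  (1B, 1-aligned)
  36..40  width  (4B, 4-aligned)
  40..44  channels  (4B, 4-aligned)
  44..48  -- tail padding (4B)
  sizeof = 48, alignof = 8
packed(2) layout:
  0..1  mip_level  (1B, 1-aligned)
  1..2  -- padding (1B)
  2..10  pitch  (8B, 2-aligned)
  10..14  stride  (4B, 2-aligned)
  14..22  layer  (8B, 2-aligned)
  22..25  height  (3B, 1-aligned)
  25..26  depth  (1B, 1-aligned)
  26..30  width  (4B, 2-aligned)
  30..34  channels  (4B, 2-aligned)
  sizeof = 34, alignof = 2
48 − 34 = 14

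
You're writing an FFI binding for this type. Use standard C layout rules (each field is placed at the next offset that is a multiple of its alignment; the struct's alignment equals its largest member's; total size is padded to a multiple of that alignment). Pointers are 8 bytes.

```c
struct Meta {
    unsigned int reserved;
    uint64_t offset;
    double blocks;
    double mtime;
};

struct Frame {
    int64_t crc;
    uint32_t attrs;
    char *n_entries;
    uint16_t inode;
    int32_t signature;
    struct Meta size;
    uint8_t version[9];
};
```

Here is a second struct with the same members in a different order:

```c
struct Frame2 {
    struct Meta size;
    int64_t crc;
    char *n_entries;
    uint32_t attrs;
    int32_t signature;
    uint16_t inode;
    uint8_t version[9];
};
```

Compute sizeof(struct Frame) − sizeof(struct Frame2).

8

Meta: reserved at 0 (size 4, align 4) → ends 4; pad 4 to align 8 for offset; offset at 8 (size 8, align 8) → ends 16; blocks at 16 (size 8, align 8) → ends 24; mtime at 24 (size 8, align 8) → ends 32; total 32 bytes, alignment 8
crc at 0 (size 8, align 8) → ends 8
attrs at 8 (size 4, align 4) → ends 12
pad 4 to align 8 for n_entries
n_entries at 16 (size 8, align 8) → ends 24
inode at 24 (size 2, align 2) → ends 26
pad 2 to align 4 for signature
signature at 28 (size 4, align 4) → ends 32
size at 32 (size 32, align 8) → ends 64
version at 64 (size 9, align 1) → ends 73
tail pad 7 to reach multiple of 8
total 80 bytes, alignment 8
— Frame2 —
size at 0 (size 32, align 8) → ends 32
crc at 32 (size 8, align 8) → ends 40
n_entries at 40 (size 8, align 8) → ends 48
attrs at 48 (size 4, align 4) → ends 52
signature at 52 (size 4, align 4) → ends 56
inode at 56 (size 2, align 2) → ends 58
version at 58 (size 9, align 1) → ends 67
tail pad 5 to reach multiple of 8
total 72 bytes, alignment 8
80 − 72 = 8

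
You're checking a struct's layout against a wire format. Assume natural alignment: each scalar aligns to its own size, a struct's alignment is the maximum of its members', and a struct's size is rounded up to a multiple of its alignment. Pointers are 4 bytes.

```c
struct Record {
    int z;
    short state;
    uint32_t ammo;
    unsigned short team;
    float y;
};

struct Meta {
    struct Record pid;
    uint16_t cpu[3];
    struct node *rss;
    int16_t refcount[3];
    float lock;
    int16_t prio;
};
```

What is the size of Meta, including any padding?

48 bytes

Record: z at 0 (size 4, align 4) → ends 4; state at 4 (size 2, align 2) → ends 6; pad 2 to align 4 for ammo; ammo at 8 (size 4, align 4) → ends 12; team at 12 (size 2, align 2) → ends 14; pad 2 to align 4 for y; y at 16 (size 4, align 4) → ends 20; total 20 bytes, alignment 4
pid at 0 (size 20, align 4) → ends 20
cpu at 20 (size 6, align 2) → ends 26
pad 2 to align 4 for rss
rss at 28 (size 4, align 4) → ends 32
refcount at 32 (size 6, align 2) → ends 38
pad 2 to align 4 for lock
lock at 40 (size 4, align 4) → ends 44
prio at 44 (size 2, align 2) → ends 46
tail pad 2 to reach multiple of 4
total 48 bytes, alignment 4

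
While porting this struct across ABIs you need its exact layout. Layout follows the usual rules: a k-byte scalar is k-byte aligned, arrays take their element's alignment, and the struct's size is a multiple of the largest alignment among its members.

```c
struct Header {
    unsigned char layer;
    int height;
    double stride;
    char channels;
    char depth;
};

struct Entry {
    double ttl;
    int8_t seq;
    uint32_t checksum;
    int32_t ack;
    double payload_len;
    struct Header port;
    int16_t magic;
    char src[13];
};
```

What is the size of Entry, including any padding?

Header: layer at 0 (size 1, align 1) → ends 1; pad 3 to align 4 for height; height at 4 (size 4, align 4) → ends 8; stride at 8 (size 8, align 8) → ends 16; channels at 16 (size 1, align 1) → ends 17; depth at 17 (size 1, align 1) → ends 18; tail pad 6 to reach multiple of 8; total 24 bytes, alignment 8
ttl at 0 (size 8, align 8) → ends 8
seq at 8 (size 1, align 1) → ends 9
pad 3 to align 4 for checksum
checksum at 12 (size 4, align 4) → ends 16
ack at 16 (size 4, align 4) → ends 20
pad 4 to align 8 for payload_len
payload_len at 24 (size 8, align 8) → ends 32
port at 32 (size 24, align 8) → ends 56
magic at 56 (size 2, align 2) → ends 58
src at 58 (size 13, align 1) → ends 71
tail pad 1 to reach multiple of 8
total 72 bytes, alignment 8

72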